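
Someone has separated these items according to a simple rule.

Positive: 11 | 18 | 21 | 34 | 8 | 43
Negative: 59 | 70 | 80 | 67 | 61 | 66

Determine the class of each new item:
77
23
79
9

Negative, Positive, Negative, Positive

The classifier is using: at most 43.
77: 77 > 43 — lacks this property, so Negative.
23: 23 ≤ 43 — passes, so Positive.
79: 79 > 43 — lacks this property, so Negative.
9: 9 ≤ 43 — passes, so Positive.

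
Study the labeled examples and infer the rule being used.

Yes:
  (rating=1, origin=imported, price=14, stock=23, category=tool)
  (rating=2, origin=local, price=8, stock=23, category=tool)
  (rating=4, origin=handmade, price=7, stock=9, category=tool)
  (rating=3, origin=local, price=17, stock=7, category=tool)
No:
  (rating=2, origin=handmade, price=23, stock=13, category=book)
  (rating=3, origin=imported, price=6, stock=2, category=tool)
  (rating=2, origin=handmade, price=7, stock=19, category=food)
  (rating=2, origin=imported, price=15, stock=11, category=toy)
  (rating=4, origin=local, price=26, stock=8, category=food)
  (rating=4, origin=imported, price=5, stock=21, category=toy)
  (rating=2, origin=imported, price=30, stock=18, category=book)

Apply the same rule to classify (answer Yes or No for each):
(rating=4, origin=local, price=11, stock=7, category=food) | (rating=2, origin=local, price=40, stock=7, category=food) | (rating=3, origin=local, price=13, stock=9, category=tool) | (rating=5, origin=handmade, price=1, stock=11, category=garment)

No, No, Yes, No

Rule: category is tool AND price ≥ 7. This holds for each 'Yes' example and fails for each 'No' one.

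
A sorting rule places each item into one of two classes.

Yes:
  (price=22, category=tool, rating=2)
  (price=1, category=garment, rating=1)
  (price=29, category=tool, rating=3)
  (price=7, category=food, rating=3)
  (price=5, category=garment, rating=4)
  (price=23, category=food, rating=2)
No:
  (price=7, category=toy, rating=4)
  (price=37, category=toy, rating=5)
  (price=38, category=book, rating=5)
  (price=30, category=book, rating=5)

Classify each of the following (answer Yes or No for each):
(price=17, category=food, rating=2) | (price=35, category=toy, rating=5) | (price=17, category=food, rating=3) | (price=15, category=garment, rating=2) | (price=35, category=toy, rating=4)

One predicate separates the groups cleanly: category is garment OR rating ≤ 3.
(price=17, category=food, rating=2): category is food, rating = 2 — meets the rule, so Yes. (price=35, category=toy, rating=5): category is toy, rating = 5 — does not fit, so No. (price=17, category=food, rating=3): category is food, rating = 3 — meets the rule, so Yes. (price=15, category=garment, rating=2): category is garment, rating = 2 — meets the rule, so Yes. (price=35, category=toy, rating=4): category is toy, rating = 4 — does not fit, so No.

Yes, No, Yes, Yes, No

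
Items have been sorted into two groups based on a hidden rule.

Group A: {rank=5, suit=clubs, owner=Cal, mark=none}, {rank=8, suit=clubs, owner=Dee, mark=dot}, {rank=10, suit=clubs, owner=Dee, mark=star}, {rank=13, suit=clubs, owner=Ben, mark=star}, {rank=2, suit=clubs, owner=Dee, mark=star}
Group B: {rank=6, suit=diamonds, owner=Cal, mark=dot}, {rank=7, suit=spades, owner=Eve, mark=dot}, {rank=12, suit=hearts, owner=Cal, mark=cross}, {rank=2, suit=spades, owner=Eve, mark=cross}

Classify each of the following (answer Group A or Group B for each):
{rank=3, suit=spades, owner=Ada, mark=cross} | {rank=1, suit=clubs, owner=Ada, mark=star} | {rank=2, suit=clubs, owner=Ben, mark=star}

Group B, Group A, Group A

The common property of the 'Group A' items is: suit is clubs. No 'Group B' item has it.
{rank=3, suit=spades, owner=Ada, mark=cross}: suit is spades — does not pass, so Group B. {rank=1, suit=clubs, owner=Ada, mark=star}: suit is clubs — has this property, so Group A. {rank=2, suit=clubs, owner=Ben, mark=star}: suit is clubs — has this property, so Group A.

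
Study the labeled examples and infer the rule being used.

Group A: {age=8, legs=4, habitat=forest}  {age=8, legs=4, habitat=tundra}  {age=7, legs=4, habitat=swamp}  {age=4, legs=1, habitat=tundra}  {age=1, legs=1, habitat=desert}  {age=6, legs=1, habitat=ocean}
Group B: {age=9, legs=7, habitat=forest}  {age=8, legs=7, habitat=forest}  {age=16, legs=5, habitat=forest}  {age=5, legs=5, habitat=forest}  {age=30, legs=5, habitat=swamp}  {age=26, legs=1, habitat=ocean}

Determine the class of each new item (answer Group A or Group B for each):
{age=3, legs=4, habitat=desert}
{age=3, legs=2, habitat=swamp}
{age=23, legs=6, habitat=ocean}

Group A, Group A, Group B

Every 'Group A' example satisfies: age ≤ 8 AND legs ≤ 4. None of the 'Group B' examples do.
Group A: {age=3, legs=4, habitat=desert}, since age = 3, legs = 4. Group A: {age=3, legs=2, habitat=swamp}, since age = 3, legs = 2. Group B: {age=23, legs=6, habitat=ocean}, since age = 23, legs = 6.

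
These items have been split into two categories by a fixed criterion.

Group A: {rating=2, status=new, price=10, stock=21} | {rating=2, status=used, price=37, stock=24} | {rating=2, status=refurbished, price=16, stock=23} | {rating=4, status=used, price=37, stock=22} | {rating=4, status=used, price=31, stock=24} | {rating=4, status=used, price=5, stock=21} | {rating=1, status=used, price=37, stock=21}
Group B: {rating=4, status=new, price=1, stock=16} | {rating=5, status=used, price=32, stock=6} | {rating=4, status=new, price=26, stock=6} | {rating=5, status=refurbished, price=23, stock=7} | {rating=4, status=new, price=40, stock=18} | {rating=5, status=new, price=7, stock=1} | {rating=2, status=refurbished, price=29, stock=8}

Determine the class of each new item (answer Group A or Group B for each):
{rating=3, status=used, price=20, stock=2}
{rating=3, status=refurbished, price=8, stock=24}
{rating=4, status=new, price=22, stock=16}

Group B, Group A, Group B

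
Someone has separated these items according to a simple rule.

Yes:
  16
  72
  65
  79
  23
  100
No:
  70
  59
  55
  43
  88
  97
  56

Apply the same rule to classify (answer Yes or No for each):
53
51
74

No, Yes, No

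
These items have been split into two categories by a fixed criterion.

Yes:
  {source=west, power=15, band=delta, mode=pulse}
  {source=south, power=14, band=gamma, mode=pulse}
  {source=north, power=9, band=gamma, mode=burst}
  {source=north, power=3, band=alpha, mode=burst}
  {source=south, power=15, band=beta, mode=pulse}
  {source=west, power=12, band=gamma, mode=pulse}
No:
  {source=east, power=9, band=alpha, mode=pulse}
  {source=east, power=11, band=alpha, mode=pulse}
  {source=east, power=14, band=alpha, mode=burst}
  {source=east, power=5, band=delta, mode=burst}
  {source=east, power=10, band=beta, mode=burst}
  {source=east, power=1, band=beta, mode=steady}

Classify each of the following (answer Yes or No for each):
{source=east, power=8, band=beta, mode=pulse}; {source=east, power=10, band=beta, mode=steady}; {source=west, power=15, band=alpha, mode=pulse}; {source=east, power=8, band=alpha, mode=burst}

No, No, Yes, No

Every 'Yes' example satisfies: source is not east. None of the 'No' examples do.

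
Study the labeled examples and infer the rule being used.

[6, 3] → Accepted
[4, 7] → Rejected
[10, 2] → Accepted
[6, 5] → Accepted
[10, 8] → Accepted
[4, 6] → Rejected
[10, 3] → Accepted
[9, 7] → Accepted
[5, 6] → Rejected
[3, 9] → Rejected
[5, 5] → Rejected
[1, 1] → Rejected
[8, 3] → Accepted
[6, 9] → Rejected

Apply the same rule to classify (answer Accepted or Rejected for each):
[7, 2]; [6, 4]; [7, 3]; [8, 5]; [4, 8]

Accepted, Accepted, Accepted, Accepted, Rejected

Every 'Accepted' example satisfies: first > second. None of the 'Rejected' examples do.
[7, 2] — 7 > 2, hence Accepted. [6, 4] — 6 > 4, hence Accepted. [7, 3] — 7 > 3, hence Accepted. [8, 5] — 8 > 5, hence Accepted. [4, 8] — 4 < 8, hence Rejected.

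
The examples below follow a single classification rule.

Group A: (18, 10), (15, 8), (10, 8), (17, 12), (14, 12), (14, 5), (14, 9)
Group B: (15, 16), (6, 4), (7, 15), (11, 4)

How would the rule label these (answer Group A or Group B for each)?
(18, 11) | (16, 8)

The simplest hypothesis consistent with all the labels is: first > second AND sum ≥ 18.
(18, 11) — 18 > 11, 18+11 = 29, hence Group A. (16, 8) — 16 > 8, 16+8 = 24, hence Group A.

Group A, Group A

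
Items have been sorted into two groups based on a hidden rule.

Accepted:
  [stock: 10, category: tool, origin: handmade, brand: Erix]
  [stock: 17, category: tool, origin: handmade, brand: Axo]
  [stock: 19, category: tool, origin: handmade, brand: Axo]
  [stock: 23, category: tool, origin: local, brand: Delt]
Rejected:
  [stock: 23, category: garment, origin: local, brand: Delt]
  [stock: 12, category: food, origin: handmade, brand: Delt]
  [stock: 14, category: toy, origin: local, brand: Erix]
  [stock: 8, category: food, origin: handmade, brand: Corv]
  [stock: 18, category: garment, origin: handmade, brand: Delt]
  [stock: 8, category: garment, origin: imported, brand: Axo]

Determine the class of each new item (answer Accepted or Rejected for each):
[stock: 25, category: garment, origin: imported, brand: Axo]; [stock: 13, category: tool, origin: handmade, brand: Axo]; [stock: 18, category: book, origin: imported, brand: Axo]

Rejected, Accepted, Rejected

'Accepted' ⟺ category is tool.
[stock: 25, category: garment, origin: imported, brand: Axo]: Rejected (category is garment).
[stock: 13, category: tool, origin: handmade, brand: Axo]: Accepted (category is tool).
[stock: 18, category: book, origin: imported, brand: Axo]: Rejected (category is book).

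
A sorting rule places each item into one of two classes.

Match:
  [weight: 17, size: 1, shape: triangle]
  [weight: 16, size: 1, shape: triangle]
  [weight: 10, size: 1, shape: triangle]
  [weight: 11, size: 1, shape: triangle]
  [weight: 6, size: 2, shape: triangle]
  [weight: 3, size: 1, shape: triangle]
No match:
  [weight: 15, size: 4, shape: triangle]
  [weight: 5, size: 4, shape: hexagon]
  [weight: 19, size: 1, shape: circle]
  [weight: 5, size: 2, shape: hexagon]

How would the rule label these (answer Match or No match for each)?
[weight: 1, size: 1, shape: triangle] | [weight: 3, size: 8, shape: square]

The rule appears to be: shape is triangle AND size ≤ 2.
[weight: 1, size: 1, shape: triangle]: shape is triangle, size = 1, passes → Match. [weight: 3, size: 8, shape: square]: shape is square, size = 8, does not pass → No match.

Match, No match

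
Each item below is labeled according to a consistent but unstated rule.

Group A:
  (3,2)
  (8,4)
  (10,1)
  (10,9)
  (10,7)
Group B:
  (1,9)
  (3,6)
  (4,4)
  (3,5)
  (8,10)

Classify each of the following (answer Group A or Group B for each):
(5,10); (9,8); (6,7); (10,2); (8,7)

Group B, Group A, Group B, Group A, Group A

All 'Group A' examples share one property — first > second — and every 'Group B' example lacks it.
(5,10) → 5 < 10 → Group B. (9,8) → 9 > 8 → Group A. (6,7) → 6 < 7 → Group B. (10,2) → 10 > 2 → Group A. (8,7) → 8 > 7 → Group A.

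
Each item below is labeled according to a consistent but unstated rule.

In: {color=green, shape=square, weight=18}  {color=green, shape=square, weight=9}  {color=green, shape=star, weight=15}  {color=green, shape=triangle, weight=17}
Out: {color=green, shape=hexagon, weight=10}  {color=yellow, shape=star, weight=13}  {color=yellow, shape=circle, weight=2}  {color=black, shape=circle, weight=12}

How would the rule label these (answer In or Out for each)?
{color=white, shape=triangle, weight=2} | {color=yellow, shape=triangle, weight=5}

The pattern is that an item is 'In' exactly when: color is green AND weight ≠ 10.
{color=white, shape=triangle, weight=2} → color is white, weight = 2 → Out.
{color=yellow, shape=triangle, weight=5} → color is yellow, weight = 5 → Out.

Out, Out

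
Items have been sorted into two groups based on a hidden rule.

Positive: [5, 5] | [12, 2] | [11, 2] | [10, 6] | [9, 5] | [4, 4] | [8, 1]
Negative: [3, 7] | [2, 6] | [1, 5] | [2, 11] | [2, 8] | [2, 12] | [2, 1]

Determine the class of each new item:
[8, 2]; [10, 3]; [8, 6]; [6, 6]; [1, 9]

Positive, Positive, Positive, Positive, Negative

One predicate separates the groups cleanly: first ≥ 4.
[8, 2]: first 8 — fits, so Positive.
[10, 3]: first 10 — fits, so Positive.
[8, 6]: first 8 — fits, so Positive.
[6, 6]: first 6 — fits, so Positive.
[1, 9]: first 1 — does not pass, so Negative.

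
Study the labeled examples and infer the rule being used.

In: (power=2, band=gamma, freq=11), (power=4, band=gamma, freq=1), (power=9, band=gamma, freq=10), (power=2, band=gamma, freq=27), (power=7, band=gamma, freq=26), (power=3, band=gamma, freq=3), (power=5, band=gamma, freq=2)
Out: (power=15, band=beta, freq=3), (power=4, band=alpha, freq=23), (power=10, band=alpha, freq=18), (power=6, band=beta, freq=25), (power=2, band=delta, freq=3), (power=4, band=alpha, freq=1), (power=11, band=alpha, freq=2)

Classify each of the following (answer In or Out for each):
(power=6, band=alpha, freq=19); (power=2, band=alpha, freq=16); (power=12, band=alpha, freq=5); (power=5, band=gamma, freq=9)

Out, Out, Out, In

The pattern is that an item is 'In' exactly when: band is gamma.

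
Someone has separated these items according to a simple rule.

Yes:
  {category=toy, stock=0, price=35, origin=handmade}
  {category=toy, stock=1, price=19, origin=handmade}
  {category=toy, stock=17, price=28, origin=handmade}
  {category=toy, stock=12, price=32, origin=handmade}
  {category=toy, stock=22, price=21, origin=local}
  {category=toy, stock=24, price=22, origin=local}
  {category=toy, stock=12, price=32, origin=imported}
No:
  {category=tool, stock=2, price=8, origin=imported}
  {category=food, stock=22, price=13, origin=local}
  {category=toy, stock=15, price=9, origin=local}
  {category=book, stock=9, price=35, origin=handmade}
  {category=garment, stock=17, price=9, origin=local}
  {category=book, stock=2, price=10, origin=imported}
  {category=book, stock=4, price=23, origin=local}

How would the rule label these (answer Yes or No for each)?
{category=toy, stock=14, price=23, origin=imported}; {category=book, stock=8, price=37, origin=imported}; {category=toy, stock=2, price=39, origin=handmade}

The distinguishing property — category is toy AND price ≥ 10 — holds for all the 'Yes' cases and none of the 'No' cases.
{category=toy, stock=14, price=23, origin=imported}: Yes (category is toy, price = 23). {category=book, stock=8, price=37, origin=imported}: No (category is book, price = 37). {category=toy, stock=2, price=39, origin=handmade}: Yes (category is toy, price = 39).

Yes, No, Yes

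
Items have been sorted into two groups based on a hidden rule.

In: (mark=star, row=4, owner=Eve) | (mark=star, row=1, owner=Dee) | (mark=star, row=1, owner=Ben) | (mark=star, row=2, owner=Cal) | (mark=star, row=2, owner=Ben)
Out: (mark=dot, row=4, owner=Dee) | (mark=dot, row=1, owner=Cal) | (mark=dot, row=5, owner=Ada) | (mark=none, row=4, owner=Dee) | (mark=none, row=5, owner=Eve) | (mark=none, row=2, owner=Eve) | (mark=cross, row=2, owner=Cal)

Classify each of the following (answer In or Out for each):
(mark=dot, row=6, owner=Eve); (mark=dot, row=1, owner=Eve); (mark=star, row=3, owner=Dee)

Out, Out, In

Every 'In' example satisfies: mark is star. None of the 'Out' examples do.
(mark=dot, row=6, owner=Eve) — mark is dot, hence Out.
(mark=dot, row=1, owner=Eve) — mark is dot, hence Out.
(mark=star, row=3, owner=Dee) — mark is star, hence In.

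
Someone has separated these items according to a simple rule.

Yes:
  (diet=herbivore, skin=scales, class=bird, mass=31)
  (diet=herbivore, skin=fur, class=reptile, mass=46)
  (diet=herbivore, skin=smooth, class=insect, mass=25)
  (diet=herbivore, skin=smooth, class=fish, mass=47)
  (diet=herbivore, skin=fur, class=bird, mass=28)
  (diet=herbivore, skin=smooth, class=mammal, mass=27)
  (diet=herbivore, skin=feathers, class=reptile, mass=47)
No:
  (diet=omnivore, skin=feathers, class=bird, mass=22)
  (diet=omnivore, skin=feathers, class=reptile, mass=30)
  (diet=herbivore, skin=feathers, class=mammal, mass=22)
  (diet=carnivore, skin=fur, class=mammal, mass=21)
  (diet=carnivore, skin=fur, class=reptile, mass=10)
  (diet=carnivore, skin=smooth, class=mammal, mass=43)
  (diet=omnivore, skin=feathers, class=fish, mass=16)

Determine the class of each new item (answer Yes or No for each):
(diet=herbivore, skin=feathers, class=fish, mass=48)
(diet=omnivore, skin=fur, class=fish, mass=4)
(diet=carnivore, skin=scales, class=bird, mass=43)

Yes, No, No

A rule that fits every label: diet is herbivore AND mass ≥ 25 — true of each 'Yes' example, false of each 'No' one.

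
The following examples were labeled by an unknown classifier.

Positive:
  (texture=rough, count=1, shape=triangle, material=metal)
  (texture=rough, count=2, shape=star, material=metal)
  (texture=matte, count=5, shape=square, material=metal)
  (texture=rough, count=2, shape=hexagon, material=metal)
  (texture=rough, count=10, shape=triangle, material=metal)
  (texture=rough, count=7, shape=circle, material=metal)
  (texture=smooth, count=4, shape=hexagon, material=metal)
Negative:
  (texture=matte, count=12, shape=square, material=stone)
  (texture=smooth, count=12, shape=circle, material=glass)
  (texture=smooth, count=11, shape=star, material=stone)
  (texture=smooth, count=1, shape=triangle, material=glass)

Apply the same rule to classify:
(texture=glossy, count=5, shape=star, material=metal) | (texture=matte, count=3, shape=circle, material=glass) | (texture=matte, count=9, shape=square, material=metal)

Rule: material is metal. This holds for each 'Positive' example and fails for each 'Negative' one.
(texture=glossy, count=5, shape=star, material=metal): Positive (material is metal). (texture=matte, count=3, shape=circle, material=glass): Negative (material is glass). (texture=matte, count=9, shape=square, material=metal): Positive (material is metal).

Positive, Negative, Positive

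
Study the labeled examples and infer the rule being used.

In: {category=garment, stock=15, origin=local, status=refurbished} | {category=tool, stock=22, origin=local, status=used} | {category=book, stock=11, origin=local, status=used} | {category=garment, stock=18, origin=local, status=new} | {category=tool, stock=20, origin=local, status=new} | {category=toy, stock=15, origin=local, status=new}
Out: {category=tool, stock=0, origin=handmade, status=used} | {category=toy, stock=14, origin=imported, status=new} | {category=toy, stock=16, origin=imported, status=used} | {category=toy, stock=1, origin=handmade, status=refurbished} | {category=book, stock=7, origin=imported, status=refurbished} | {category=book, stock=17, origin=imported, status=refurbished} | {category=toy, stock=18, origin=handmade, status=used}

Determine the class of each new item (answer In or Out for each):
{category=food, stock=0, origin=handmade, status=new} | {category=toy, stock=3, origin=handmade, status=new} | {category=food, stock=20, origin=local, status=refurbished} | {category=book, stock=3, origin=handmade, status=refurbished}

Out, Out, In, Out

The classifier is using: origin is local.
{category=food, stock=0, origin=handmade, status=new} — origin is handmade, hence Out.
{category=toy, stock=3, origin=handmade, status=new} — origin is handmade, hence Out.
{category=food, stock=20, origin=local, status=refurbished} — origin is local, hence In.
{category=book, stock=3, origin=handmade, status=refurbished} — origin is handmade, hence Out.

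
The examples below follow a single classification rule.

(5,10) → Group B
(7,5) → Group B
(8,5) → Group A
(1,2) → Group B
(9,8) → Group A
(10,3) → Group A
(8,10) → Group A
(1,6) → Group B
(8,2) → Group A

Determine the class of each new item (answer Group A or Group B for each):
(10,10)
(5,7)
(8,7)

Group A, Group B, Group A

Rule: first ≥ 8. This holds for each 'Group A' example and fails for each 'Group B' one.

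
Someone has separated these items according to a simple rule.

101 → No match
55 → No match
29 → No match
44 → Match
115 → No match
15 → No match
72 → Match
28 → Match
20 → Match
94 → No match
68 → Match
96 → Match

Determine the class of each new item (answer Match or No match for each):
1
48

'Match' ⟺ multiple of 4.
1 → 1 = 4·0 + 1 → No match. 48 → 48 = 4·12 → Match.

No match, Match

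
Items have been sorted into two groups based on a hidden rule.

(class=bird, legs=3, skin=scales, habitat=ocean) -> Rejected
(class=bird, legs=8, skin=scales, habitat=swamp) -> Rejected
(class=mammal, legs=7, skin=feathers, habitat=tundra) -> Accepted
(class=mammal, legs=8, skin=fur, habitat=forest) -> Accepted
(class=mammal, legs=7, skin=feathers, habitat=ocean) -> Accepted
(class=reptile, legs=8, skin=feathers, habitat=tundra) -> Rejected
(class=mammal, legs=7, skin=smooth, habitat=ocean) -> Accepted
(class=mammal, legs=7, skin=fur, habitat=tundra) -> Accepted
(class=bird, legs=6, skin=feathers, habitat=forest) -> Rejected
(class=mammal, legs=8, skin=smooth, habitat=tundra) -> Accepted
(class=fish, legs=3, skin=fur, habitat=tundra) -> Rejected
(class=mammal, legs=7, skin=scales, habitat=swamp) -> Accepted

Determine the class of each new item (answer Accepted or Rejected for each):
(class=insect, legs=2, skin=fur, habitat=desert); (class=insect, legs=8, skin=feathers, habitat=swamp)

Rejected, Rejected

Looking at the examples, the only property every 'Accepted' case has and every 'Rejected' case lacks is: class is mammal.
(class=insect, legs=2, skin=fur, habitat=desert) → class is insect → Rejected. (class=insect, legs=8, skin=feathers, habitat=swamp) → class is insect → Rejected.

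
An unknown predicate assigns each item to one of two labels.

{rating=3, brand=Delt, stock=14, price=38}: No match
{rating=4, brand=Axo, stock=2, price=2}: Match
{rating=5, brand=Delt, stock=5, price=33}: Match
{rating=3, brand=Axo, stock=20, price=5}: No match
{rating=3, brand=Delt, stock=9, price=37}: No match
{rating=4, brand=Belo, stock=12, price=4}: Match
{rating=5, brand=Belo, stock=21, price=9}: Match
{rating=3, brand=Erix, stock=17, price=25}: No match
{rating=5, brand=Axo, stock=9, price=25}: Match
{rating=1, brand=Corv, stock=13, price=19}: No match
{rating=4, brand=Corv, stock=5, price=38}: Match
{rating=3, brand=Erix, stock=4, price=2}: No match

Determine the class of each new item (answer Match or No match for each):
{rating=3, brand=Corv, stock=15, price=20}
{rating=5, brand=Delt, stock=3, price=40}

No match, Match

One predicate separates the groups cleanly: rating ≥ 4.
{rating=3, brand=Corv, stock=15, price=20} — rating = 3, hence No match.
{rating=5, brand=Delt, stock=3, price=40} — rating = 5, hence Match.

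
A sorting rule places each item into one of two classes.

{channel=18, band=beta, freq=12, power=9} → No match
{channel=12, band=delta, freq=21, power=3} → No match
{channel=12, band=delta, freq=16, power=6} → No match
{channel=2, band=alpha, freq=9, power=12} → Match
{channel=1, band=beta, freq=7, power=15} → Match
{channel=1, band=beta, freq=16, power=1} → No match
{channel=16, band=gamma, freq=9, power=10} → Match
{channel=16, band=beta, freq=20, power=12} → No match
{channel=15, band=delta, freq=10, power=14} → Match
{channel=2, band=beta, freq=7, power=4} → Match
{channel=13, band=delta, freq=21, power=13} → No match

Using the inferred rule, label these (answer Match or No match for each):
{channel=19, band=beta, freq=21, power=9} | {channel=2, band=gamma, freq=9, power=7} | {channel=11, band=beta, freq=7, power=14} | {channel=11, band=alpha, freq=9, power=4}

The common property of the 'Match' items is: freq ≤ 10. No 'No match' item has it.
{channel=19, band=beta, freq=21, power=9}: freq = 21, fails this test → No match.
{channel=2, band=gamma, freq=9, power=7}: freq = 9, passes → Match.
{channel=11, band=beta, freq=7, power=14}: freq = 7, passes → Match.
{channel=11, band=alpha, freq=9, power=4}: freq = 9, passes → Match.

No match, Match, Match, Match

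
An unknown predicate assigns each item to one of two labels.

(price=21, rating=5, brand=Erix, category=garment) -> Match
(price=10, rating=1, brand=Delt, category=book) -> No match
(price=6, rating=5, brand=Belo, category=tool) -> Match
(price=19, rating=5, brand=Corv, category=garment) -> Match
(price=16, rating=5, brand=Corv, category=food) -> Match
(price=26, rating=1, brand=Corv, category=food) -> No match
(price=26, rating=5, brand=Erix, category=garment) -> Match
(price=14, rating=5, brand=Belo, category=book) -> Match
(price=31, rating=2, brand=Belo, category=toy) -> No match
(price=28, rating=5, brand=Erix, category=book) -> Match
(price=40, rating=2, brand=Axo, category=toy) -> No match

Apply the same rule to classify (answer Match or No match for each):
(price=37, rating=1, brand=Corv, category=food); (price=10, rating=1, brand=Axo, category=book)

The classifier is using: rating = 5.
No match: (price=37, rating=1, brand=Corv, category=food), since rating = 1. No match: (price=10, rating=1, brand=Axo, category=book), since rating = 1.

No match, No match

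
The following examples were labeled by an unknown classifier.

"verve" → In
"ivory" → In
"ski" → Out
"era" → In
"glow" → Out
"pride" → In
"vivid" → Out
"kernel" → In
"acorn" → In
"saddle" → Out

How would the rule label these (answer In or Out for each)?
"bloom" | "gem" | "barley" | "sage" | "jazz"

Out, Out, In, Out, Out

All 'In' examples share one property — contains 'r' — and every 'Out' example lacks it.
Out: "bloom", since no 'r'. Out: "gem", since no 'r'. In: "barley", since has 'r'. Out: "sage", since no 'r'. Out: "jazz", since no 'r'.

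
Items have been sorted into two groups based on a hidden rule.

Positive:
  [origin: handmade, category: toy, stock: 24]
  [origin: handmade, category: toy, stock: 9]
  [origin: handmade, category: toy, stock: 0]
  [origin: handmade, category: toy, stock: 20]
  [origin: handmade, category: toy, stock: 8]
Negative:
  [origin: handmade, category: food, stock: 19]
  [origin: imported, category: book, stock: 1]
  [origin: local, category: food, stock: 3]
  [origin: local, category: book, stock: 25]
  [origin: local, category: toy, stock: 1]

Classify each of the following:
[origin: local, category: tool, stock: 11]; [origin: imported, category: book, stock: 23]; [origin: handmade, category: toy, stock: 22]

One predicate separates the groups cleanly: origin is handmade AND category is toy.
[origin: local, category: tool, stock: 11]: origin is local, category is tool — does not fit, so Negative.
[origin: imported, category: book, stock: 23]: origin is imported, category is book — does not fit, so Negative.
[origin: handmade, category: toy, stock: 22]: origin is handmade, category is toy — checks out, so Positive.

Negative, Negative, Positive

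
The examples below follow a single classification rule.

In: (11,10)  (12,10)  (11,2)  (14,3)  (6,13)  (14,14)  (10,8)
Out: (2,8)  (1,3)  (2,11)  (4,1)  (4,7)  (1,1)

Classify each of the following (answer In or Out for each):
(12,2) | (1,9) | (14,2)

In, Out, In

All 'In' examples share one property — first ≥ 6 — and every 'Out' example lacks it.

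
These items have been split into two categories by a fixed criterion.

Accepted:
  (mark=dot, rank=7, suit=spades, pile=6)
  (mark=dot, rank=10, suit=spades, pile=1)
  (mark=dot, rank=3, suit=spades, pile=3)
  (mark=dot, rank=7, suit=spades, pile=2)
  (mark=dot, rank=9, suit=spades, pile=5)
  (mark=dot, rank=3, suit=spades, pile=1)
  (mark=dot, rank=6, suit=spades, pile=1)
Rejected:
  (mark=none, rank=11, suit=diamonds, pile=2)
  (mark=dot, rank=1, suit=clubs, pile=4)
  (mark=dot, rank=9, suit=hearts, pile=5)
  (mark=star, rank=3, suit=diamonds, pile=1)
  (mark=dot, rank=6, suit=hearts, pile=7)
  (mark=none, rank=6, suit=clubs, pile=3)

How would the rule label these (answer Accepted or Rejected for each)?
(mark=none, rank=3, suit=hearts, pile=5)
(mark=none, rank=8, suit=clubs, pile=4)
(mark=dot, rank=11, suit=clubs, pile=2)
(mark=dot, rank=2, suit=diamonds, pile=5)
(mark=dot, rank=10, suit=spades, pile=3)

One predicate separates the groups cleanly: suit is spades.
(mark=none, rank=3, suit=hearts, pile=5): suit is hearts — does not fit, so Rejected.
(mark=none, rank=8, suit=clubs, pile=4): suit is clubs — does not fit, so Rejected.
(mark=dot, rank=11, suit=clubs, pile=2): suit is clubs — does not fit, so Rejected.
(mark=dot, rank=2, suit=diamonds, pile=5): suit is diamonds — does not fit, so Rejected.
(mark=dot, rank=10, suit=spades, pile=3): suit is spades — checks out, so Accepted.

Rejected, Rejected, Rejected, Rejected, Accepted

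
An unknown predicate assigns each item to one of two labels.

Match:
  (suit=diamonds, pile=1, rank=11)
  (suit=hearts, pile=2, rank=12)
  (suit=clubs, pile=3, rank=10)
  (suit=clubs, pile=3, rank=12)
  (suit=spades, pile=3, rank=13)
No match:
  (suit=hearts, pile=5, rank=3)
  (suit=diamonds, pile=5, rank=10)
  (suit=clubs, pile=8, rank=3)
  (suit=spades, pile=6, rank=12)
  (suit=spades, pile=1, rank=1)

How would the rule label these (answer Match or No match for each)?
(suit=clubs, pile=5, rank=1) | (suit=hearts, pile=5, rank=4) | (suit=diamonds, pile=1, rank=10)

No match, No match, Match

The simplest hypothesis consistent with all the labels is: pile ≤ 3 AND rank ≥ 3.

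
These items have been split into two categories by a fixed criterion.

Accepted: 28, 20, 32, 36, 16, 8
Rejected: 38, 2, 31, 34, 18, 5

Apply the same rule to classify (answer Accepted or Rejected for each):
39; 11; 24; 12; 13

Rejected, Rejected, Accepted, Accepted, Rejected

The distinguishing property — multiple of 4 — holds for all the 'Accepted' cases and none of the 'Rejected' cases.
39: 39 = 4·9 + 3 — does not pass, so Rejected. 11: 11 = 4·2 + 3 — does not pass, so Rejected. 24: 24 = 4·6 — satisfies this, so Accepted. 12: 12 = 4·3 — satisfies this, so Accepted. 13: 13 = 4·3 + 1 — does not pass, so Rejected.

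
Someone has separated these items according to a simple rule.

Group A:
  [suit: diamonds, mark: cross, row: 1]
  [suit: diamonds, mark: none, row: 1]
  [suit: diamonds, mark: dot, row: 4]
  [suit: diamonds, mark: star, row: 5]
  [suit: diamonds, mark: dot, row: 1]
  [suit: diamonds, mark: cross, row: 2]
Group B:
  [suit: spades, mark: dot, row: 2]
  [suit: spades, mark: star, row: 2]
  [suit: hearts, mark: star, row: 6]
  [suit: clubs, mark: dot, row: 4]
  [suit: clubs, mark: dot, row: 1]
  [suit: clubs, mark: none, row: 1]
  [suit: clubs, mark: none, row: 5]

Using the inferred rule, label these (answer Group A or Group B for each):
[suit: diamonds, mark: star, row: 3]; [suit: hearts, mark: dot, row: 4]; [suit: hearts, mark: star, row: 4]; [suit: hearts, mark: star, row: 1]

Looking at the examples, the only property every 'Group A' case has and every 'Group B' case lacks is: suit is diamonds.

Group A, Group B, Group B, Group B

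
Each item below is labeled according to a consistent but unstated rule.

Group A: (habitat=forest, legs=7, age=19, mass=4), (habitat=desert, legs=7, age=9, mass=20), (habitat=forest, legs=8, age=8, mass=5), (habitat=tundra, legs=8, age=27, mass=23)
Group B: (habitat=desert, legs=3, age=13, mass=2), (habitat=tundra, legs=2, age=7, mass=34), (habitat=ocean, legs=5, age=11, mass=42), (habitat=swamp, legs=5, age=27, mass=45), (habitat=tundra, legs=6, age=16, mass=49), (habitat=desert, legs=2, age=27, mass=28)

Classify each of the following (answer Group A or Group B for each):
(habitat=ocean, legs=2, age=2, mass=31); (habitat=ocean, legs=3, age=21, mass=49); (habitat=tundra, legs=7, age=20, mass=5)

Group B, Group B, Group A

One predicate separates the groups cleanly: legs ≥ 7.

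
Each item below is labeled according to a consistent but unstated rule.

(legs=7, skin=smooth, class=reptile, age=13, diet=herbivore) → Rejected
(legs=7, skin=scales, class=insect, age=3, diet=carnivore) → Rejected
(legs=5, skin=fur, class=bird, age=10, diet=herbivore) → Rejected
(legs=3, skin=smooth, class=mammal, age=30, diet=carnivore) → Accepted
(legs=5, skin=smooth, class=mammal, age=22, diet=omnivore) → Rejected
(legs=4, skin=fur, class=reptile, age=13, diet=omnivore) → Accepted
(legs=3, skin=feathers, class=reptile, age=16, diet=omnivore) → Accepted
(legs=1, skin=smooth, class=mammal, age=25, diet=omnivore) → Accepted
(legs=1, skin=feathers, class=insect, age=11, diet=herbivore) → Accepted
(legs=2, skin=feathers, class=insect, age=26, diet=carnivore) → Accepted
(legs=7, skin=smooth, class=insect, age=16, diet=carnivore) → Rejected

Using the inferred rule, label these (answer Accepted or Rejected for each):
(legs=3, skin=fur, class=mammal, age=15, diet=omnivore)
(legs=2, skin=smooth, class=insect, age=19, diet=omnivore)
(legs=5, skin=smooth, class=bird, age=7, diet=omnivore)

Accepted, Accepted, Rejected

'Accepted' ⟺ legs ≤ 4.
Accepted: (legs=3, skin=fur, class=mammal, age=15, diet=omnivore), since legs = 3.
Accepted: (legs=2, skin=smooth, class=insect, age=19, diet=omnivore), since legs = 2.
Rejected: (legs=5, skin=smooth, class=bird, age=7, diet=omnivore), since legs = 5.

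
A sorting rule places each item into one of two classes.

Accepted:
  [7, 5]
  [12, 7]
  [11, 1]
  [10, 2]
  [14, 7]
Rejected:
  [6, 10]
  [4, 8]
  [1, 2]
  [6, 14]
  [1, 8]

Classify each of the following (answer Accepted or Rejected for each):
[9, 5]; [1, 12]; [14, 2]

Accepted, Rejected, Accepted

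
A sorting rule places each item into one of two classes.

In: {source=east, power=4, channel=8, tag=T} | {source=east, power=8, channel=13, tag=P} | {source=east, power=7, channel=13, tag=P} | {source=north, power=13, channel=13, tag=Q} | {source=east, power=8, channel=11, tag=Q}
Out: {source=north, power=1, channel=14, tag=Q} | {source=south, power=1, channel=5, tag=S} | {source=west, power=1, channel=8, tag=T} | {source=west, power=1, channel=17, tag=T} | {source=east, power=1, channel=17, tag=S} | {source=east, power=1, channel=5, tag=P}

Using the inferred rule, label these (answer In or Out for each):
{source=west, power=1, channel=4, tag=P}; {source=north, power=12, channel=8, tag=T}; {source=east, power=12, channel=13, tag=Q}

Out, In, In

A rule that fits every label: power ≥ 4 — true of each 'In' example, false of each 'Out' one.
{source=west, power=1, channel=4, tag=P} — power = 1, hence Out.
{source=north, power=12, channel=8, tag=T} — power = 12, hence In.
{source=east, power=12, channel=13, tag=Q} — power = 12, hence In.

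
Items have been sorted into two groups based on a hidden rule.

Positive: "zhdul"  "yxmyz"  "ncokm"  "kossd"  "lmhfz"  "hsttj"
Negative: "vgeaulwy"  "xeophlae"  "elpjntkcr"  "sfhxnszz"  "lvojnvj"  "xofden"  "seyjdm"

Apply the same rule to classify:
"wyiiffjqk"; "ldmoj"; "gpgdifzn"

The distinguishing property — length 5 — holds for all the 'Positive' cases and none of the 'Negative' cases.

Negative, Positive, Negative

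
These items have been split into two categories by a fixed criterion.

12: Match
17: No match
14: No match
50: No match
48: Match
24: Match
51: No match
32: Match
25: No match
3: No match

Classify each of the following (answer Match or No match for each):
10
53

No match, No match

The distinguishing property — multiple of 4 — holds for all the 'Match' cases and none of the 'No match' cases.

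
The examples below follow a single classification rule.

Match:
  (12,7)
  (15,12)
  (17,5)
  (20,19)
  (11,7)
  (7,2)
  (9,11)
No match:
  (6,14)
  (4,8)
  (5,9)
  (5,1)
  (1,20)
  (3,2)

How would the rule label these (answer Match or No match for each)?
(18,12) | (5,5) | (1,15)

The rule appears to be: first ≥ 7.
(18,12): first 18 — checks out, so Match. (5,5): first 5 — does not satisfy this, so No match. (1,15): first 1 — does not satisfy this, so No match.

Match, No match, No match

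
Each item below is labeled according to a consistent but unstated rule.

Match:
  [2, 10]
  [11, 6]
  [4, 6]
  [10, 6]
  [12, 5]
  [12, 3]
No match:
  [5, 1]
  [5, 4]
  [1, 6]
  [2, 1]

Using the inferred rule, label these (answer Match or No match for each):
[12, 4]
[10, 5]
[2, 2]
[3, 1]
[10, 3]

Every 'Match' example satisfies: sum ≥ 10. None of the 'No match' examples do.
[12, 4]: 12+4 = 16 — fits, so Match.
[10, 5]: 10+5 = 15 — fits, so Match.
[2, 2]: 2+2 = 4 — fails this test, so No match.
[3, 1]: 3+1 = 4 — fails this test, so No match.
[10, 3]: 10+3 = 13 — fits, so Match.

Match, Match, No match, No match, Match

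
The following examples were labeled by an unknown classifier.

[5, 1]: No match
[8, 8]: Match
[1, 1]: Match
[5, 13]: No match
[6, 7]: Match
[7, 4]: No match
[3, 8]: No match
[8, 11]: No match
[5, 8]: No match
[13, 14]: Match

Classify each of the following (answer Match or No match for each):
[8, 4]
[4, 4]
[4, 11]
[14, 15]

No match, Match, No match, Match

The simplest hypothesis consistent with all the labels is: |first − second| ≤ 1.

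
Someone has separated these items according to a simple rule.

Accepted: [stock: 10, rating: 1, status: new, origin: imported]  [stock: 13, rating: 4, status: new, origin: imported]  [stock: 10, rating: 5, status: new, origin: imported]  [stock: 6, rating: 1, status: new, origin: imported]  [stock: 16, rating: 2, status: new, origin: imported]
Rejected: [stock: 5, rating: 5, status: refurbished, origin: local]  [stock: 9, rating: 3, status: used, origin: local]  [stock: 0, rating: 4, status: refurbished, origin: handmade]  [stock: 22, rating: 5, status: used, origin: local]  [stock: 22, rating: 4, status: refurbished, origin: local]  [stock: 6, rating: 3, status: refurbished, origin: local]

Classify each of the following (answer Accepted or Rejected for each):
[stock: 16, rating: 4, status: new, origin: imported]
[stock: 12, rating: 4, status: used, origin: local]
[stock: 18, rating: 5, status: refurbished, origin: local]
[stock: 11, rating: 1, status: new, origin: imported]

Accepted, Rejected, Rejected, Accepted

The rule appears to be: status is new.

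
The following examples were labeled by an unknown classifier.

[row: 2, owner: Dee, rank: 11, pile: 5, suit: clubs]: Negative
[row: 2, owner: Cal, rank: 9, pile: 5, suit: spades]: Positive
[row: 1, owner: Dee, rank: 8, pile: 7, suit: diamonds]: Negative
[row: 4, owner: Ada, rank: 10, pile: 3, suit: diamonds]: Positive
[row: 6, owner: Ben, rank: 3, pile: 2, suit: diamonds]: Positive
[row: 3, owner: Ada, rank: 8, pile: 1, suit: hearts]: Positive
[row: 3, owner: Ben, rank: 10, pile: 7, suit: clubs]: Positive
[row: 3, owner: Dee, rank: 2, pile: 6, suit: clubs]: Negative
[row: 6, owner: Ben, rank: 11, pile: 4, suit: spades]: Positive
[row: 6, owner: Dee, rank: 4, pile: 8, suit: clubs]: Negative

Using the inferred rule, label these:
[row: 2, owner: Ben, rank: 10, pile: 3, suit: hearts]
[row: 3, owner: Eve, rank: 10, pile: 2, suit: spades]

Positive, Positive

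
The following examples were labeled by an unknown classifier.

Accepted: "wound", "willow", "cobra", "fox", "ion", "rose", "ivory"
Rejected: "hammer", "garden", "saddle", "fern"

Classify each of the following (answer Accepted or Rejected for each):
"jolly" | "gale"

Comparing the two groups points to one rule — contains 'o'.

Accepted, Rejected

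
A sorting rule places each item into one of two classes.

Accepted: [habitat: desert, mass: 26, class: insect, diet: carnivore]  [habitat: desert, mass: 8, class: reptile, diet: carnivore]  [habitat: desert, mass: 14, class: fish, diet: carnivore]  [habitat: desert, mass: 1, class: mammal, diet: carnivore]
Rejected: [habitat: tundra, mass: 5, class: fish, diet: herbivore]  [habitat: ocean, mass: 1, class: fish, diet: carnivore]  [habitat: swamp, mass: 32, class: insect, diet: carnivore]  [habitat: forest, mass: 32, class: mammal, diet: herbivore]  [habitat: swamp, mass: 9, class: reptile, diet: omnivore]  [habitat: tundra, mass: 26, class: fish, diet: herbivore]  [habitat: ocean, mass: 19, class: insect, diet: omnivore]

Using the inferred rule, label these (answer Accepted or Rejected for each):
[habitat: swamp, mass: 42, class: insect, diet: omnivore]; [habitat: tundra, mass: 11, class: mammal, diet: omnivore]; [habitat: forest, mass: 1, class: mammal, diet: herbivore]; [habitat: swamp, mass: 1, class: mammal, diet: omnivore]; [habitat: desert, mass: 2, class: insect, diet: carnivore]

All 'Accepted' examples share one property — habitat is desert — and every 'Rejected' example lacks it.

Rejected, Rejected, Rejected, Rejected, Accepted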